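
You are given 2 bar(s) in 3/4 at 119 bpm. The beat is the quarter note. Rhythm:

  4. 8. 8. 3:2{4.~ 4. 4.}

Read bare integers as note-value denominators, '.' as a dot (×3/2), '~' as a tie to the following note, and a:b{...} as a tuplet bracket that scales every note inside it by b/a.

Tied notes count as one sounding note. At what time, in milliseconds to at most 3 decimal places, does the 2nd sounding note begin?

1. 0.0ms @ 0 + 756.303ms (3/2)
2. 756.303ms @ 3/2 + 378.151ms (3/4)
3. 1134.454ms @ 9/4 + 378.151ms (3/4)
4. 1512.605ms @ 3 + 1008.403ms (2)
5. 2521.008ms @ 5 + 504.202ms (1)

note 2 onset = 3/2b = 756.303ms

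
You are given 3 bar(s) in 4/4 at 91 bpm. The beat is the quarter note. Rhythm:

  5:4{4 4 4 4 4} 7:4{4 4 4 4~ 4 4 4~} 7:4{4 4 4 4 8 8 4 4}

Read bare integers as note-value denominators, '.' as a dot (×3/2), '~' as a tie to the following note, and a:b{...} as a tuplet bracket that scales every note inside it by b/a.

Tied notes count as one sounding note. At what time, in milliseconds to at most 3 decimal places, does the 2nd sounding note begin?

1. 0.0ms @ 0 + 527.473ms (4/5)
2. 527.473ms @ 4/5 + 527.473ms (4/5)
3. 1054.945ms @ 8/5 + 527.473ms (4/5)
4. 1582.418ms @ 12/5 + 527.473ms (4/5)
5. 2109.89ms @ 16/5 + 527.473ms (4/5)
6. 2637.363ms @ 4 + 376.766ms (4/7)
7. 3014.129ms @ 32/7 + 376.766ms (4/7)
8. 3390.895ms @ 36/7 + 376.766ms (4/7)
9. 3767.661ms @ 40/7 + 753.532ms (8/7)
10. 4521.193ms @ 48/7 + 376.766ms (4/7)
11. 4897.959ms @ 52/7 + 753.532ms (8/7)
12. 5651.491ms @ 60/7 + 376.766ms (4/7)
13. 6028.257ms @ 64/7 + 376.766ms (4/7)
14. 6405.024ms @ 68/7 + 376.766ms (4/7)
15. 6781.79ms @ 72/7 + 188.383ms (2/7)
16. 6970.173ms @ 74/7 + 188.383ms (2/7)
17. 7158.556ms @ 76/7 + 376.766ms (4/7)
18. 7535.322ms @ 80/7 + 376.766ms (4/7)

note 2 onset = 4/5b = 527.473ms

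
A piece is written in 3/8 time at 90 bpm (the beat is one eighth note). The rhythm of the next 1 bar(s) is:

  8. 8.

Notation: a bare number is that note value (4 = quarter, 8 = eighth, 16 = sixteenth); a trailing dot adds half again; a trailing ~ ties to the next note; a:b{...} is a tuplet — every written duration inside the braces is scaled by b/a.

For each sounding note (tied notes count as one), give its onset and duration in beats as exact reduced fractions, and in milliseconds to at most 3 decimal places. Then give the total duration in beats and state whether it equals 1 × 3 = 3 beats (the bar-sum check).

1) 0.0ms=0b +1000.0ms=3/2b
2) 1000.0ms=3/2b +1000.0ms=3/2b
Σ=3b of 3 (90bpm 3/8) — PASS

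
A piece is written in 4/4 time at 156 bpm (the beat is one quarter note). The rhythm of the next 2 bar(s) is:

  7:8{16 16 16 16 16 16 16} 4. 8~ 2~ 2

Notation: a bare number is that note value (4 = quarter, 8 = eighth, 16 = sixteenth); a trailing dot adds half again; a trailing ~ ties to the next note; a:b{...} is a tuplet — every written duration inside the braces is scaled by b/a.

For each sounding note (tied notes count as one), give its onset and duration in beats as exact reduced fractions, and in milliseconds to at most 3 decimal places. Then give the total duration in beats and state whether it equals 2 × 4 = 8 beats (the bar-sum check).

1) 0.0ms=0b +109.89ms=2/7b
2) 109.89ms=2/7b +109.89ms=2/7b
3) 219.78ms=4/7b +109.89ms=2/7b
4) 329.67ms=6/7b +109.89ms=2/7b
5) 439.56ms=8/7b +109.89ms=2/7b
6) 549.451ms=10/7b +109.89ms=2/7b
7) 659.341ms=12/7b +109.89ms=2/7b
8) 769.231ms=2b +576.923ms=3/2b
9) 1346.154ms=7/2b +1730.769ms=9/2b
Σ=8b of 8 (156bpm 4/4) — PASS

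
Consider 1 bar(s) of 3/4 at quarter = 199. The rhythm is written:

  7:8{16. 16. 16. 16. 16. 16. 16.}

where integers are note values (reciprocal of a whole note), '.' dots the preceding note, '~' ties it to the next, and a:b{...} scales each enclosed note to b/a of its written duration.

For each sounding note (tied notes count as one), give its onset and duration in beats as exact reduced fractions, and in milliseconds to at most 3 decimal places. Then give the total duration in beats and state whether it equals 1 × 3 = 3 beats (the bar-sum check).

1) 0.0ms=0b +129.218ms=3/7b
2) 129.218ms=3/7b +129.218ms=3/7b
3) 258.435ms=6/7b +129.218ms=3/7b
4) 387.653ms=9/7b +129.218ms=3/7b
5) 516.87ms=12/7b +129.218ms=3/7b
6) 646.088ms=15/7b +129.218ms=3/7b
7) 775.305ms=18/7b +129.218ms=3/7b
Σ=3b of 3 (199bpm 3/4) — PASS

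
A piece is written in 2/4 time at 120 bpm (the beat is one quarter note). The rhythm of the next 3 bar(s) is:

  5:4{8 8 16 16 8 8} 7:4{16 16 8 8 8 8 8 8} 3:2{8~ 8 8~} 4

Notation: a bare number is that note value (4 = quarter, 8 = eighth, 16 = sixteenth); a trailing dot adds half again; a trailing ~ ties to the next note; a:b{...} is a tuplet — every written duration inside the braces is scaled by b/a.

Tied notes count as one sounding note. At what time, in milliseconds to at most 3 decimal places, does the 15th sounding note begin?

note 15 onset = 4b = 2000.0ms

1. 0.0ms @ 0 + 200.0ms (2/5)
2. 200.0ms @ 2/5 + 200.0ms (2/5)
3. 400.0ms @ 4/5 + 100.0ms (1/5)
4. 500.0ms @ 1 + 100.0ms (1/5)
5. 600.0ms @ 6/5 + 200.0ms (2/5)
6. 800.0ms @ 8/5 + 200.0ms (2/5)
7. 1000.0ms @ 2 + 71.429ms (1/7)
8. 1071.429ms @ 15/7 + 71.429ms (1/7)
9. 1142.857ms @ 16/7 + 142.857ms (2/7)
10. 1285.714ms @ 18/7 + 142.857ms (2/7)
11. 1428.571ms @ 20/7 + 142.857ms (2/7)
12. 1571.429ms @ 22/7 + 142.857ms (2/7)
13. 1714.286ms @ 24/7 + 142.857ms (2/7)
14. 1857.143ms @ 26/7 + 142.857ms (2/7)
15. 2000.0ms @ 4 + 333.333ms (2/3)
16. 2333.333ms @ 14/3 + 666.667ms (4/3)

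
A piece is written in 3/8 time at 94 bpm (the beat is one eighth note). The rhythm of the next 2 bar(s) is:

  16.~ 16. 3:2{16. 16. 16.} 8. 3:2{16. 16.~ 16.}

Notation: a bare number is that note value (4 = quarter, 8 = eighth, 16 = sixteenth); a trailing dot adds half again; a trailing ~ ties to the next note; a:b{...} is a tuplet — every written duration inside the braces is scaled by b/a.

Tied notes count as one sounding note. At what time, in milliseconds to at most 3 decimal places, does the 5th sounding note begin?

note 5 onset = 3b = 1914.894ms

1. 0.0ms @ 0 + 957.447ms (3/2)
2. 957.447ms @ 3/2 + 319.149ms (1/2)
3. 1276.596ms @ 2 + 319.149ms (1/2)
4. 1595.745ms @ 5/2 + 319.149ms (1/2)
5. 1914.894ms @ 3 + 957.447ms (3/2)
6. 2872.34ms @ 9/2 + 319.149ms (1/2)
7. 3191.489ms @ 5 + 638.298ms (1)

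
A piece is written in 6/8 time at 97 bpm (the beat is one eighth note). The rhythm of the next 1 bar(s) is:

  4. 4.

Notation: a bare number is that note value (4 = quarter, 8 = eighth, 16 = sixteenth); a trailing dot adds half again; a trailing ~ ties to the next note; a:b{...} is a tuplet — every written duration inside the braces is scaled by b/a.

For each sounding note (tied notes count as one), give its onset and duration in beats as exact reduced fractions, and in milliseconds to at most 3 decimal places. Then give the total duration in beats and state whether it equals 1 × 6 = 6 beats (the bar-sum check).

1) 0.0ms=0b +1855.67ms=3b
2) 1855.67ms=3b +1855.67ms=3b
Σ=6b of 6 (97bpm 6/8) — PASS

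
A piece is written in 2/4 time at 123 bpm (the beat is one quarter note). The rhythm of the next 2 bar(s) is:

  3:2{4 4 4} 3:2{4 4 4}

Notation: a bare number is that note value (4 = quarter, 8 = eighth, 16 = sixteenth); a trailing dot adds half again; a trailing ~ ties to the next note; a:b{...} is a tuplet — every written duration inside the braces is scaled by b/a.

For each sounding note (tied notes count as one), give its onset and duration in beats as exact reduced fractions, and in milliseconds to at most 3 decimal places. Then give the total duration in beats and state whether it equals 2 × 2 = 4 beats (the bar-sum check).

1) 0.0ms=0b +325.203ms=2/3b
2) 325.203ms=2/3b +325.203ms=2/3b
3) 650.407ms=4/3b +325.203ms=2/3b
4) 975.61ms=2b +325.203ms=2/3b
5) 1300.813ms=8/3b +325.203ms=2/3b
6) 1626.016ms=10/3b +325.203ms=2/3b
Σ=4b of 4 (123bpm 2/4) — PASS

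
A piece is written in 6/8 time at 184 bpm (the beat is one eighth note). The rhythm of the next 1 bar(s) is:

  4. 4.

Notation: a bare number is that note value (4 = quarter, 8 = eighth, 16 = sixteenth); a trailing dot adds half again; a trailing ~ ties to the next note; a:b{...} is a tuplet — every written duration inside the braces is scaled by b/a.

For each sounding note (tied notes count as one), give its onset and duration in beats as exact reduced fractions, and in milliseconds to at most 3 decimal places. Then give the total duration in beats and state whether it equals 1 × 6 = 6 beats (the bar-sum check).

1) 0.0ms=0b +978.261ms=3b
2) 978.261ms=3b +978.261ms=3b
Σ=6b of 6 (184bpm 6/8) — PASS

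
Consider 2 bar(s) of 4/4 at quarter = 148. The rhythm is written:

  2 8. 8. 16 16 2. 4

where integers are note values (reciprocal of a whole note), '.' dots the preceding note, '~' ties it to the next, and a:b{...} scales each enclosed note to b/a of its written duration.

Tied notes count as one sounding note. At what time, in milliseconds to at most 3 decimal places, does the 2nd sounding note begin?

1. 0.0ms @ 0 + 810.811ms (2)
2. 810.811ms @ 2 + 304.054ms (3/4)
3. 1114.865ms @ 11/4 + 304.054ms (3/4)
4. 1418.919ms @ 7/2 + 101.351ms (1/4)
5. 1520.27ms @ 15/4 + 101.351ms (1/4)
6. 1621.622ms @ 4 + 1216.216ms (3)
7. 2837.838ms @ 7 + 405.405ms (1)

note 2 onset = 2b = 810.811ms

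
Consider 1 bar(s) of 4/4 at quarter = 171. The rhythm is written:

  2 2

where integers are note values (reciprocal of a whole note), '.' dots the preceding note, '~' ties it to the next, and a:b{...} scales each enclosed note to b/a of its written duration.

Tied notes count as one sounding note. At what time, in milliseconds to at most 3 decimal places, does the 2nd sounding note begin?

1. 0.0ms @ 0 + 701.754ms (2)
2. 701.754ms @ 2 + 701.754ms (2)

note 2 onset = 2b = 701.754ms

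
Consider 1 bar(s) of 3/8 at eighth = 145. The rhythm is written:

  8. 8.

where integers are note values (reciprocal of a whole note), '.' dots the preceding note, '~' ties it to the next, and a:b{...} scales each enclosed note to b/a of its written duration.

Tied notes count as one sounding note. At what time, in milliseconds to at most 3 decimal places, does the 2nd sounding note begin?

1. 0.0ms @ 0 + 620.69ms (3/2)
2. 620.69ms @ 3/2 + 620.69ms (3/2)

note 2 onset = 3/2b = 620.69ms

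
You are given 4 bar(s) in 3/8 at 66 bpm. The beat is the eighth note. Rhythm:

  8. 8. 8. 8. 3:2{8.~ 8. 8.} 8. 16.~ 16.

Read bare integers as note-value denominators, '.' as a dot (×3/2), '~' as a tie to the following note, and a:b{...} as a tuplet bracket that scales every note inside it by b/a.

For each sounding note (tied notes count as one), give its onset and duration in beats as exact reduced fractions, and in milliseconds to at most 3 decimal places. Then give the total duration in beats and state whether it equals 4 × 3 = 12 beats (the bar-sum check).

1) 0.0ms=0b +1363.636ms=3/2b
2) 1363.636ms=3/2b +1363.636ms=3/2b
3) 2727.273ms=3b +1363.636ms=3/2b
4) 4090.909ms=9/2b +1363.636ms=3/2b
5) 5454.545ms=6b +1818.182ms=2b
6) 7272.727ms=8b +909.091ms=1b
7) 8181.818ms=9b +1363.636ms=3/2b
8) 9545.455ms=21/2b +1363.636ms=3/2b
Σ=12b of 12 (66bpm 3/8) — PASS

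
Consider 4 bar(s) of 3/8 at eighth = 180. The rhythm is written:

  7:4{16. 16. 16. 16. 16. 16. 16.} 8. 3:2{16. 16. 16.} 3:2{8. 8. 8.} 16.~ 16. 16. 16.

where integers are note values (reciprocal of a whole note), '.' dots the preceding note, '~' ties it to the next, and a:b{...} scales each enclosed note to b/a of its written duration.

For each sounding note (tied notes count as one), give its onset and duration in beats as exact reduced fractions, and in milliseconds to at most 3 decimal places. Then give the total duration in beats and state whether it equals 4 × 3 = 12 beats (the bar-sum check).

1) 0.0ms=0b +142.857ms=3/7b
2) 142.857ms=3/7b +142.857ms=3/7b
3) 285.714ms=6/7b +142.857ms=3/7b
4) 428.571ms=9/7b +142.857ms=3/7b
5) 571.429ms=12/7b +142.857ms=3/7b
6) 714.286ms=15/7b +142.857ms=3/7b
7) 857.143ms=18/7b +142.857ms=3/7b
8) 1000.0ms=3b +500.0ms=3/2b
9) 1500.0ms=9/2b +166.667ms=1/2b
10) 1666.667ms=5b +166.667ms=1/2b
11) 1833.333ms=11/2b +166.667ms=1/2b
12) 2000.0ms=6b +333.333ms=1b
13) 2333.333ms=7b +333.333ms=1b
14) 2666.667ms=8b +333.333ms=1b
15) 3000.0ms=9b +500.0ms=3/2b
16) 3500.0ms=21/2b +250.0ms=3/4b
17) 3750.0ms=45/4b +250.0ms=3/4b
Σ=12b of 12 (180bpm 3/8) — PASS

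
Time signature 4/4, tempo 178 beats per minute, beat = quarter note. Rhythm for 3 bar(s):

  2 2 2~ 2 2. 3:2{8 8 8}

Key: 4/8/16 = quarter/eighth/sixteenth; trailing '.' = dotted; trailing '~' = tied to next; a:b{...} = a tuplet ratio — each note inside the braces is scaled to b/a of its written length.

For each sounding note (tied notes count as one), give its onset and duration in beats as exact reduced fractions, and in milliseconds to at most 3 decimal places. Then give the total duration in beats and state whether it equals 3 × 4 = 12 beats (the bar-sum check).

1) 0.0ms=0b +674.157ms=2b
2) 674.157ms=2b +674.157ms=2b
3) 1348.315ms=4b +1348.315ms=4b
4) 2696.629ms=8b +1011.236ms=3b
5) 3707.865ms=11b +112.36ms=1/3b
6) 3820.225ms=34/3b +112.36ms=1/3b
7) 3932.584ms=35/3b +112.36ms=1/3b
Σ=12b of 12 (178bpm 4/4) — PASS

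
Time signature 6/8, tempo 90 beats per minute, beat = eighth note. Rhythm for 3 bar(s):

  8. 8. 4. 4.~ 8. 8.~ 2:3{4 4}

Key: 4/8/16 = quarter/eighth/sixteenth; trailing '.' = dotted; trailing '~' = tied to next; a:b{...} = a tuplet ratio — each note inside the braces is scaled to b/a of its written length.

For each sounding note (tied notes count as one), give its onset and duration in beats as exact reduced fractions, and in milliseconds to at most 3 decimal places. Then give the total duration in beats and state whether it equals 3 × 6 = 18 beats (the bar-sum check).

1) 0.0ms=0b +1000.0ms=3/2b
2) 1000.0ms=3/2b +1000.0ms=3/2b
3) 2000.0ms=3b +2000.0ms=3b
4) 4000.0ms=6b +3000.0ms=9/2b
5) 7000.0ms=21/2b +3000.0ms=9/2b
6) 10000.0ms=15b +2000.0ms=3b
Σ=18b of 18 (90bpm 6/8) — PASS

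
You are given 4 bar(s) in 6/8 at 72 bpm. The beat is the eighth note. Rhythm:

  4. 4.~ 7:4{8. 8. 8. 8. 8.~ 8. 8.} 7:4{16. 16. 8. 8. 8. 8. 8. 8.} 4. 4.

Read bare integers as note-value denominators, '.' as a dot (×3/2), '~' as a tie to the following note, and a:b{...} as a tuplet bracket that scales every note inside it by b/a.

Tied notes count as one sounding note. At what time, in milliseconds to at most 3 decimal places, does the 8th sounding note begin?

note 8 onset = 12b = 10000.0ms

1. 0.0ms @ 0 + 2500.0ms (3)
2. 2500.0ms @ 3 + 3214.286ms (27/7)
3. 5714.286ms @ 48/7 + 714.286ms (6/7)
4. 6428.571ms @ 54/7 + 714.286ms (6/7)
5. 7142.857ms @ 60/7 + 714.286ms (6/7)
6. 7857.143ms @ 66/7 + 1428.571ms (12/7)
7. 9285.714ms @ 78/7 + 714.286ms (6/7)
8. 10000.0ms @ 12 + 357.143ms (3/7)
9. 10357.143ms @ 87/7 + 357.143ms (3/7)
10. 10714.286ms @ 90/7 + 714.286ms (6/7)
11. 11428.571ms @ 96/7 + 714.286ms (6/7)
12. 12142.857ms @ 102/7 + 714.286ms (6/7)
13. 12857.143ms @ 108/7 + 714.286ms (6/7)
14. 13571.429ms @ 114/7 + 714.286ms (6/7)
15. 14285.714ms @ 120/7 + 714.286ms (6/7)
16. 15000.0ms @ 18 + 2500.0ms (3)
17. 17500.0ms @ 21 + 2500.0ms (3)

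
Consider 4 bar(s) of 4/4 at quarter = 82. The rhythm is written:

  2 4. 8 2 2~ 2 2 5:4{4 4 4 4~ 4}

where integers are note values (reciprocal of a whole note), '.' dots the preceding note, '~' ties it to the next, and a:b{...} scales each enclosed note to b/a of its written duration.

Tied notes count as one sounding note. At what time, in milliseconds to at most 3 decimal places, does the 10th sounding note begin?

1. 0.0ms @ 0 + 1463.415ms (2)
2. 1463.415ms @ 2 + 1097.561ms (3/2)
3. 2560.976ms @ 7/2 + 365.854ms (1/2)
4. 2926.829ms @ 4 + 1463.415ms (2)
5. 4390.244ms @ 6 + 2926.829ms (4)
6. 7317.073ms @ 10 + 1463.415ms (2)
7. 8780.488ms @ 12 + 585.366ms (4/5)
8. 9365.854ms @ 64/5 + 585.366ms (4/5)
9. 9951.22ms @ 68/5 + 585.366ms (4/5)
10. 10536.585ms @ 72/5 + 1170.732ms (8/5)

note 10 onset = 72/5b = 10536.585ms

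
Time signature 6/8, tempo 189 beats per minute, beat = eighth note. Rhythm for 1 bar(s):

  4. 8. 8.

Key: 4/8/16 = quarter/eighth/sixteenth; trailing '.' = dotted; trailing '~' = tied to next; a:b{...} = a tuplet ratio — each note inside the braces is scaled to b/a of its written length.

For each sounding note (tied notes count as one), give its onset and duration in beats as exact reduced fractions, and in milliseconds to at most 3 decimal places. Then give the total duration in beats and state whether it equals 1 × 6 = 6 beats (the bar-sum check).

1) 0.0ms=0b +952.381ms=3b
2) 952.381ms=3b +476.19ms=3/2b
3) 1428.571ms=9/2b +476.19ms=3/2b
Σ=6b of 6 (189bpm 6/8) — PASS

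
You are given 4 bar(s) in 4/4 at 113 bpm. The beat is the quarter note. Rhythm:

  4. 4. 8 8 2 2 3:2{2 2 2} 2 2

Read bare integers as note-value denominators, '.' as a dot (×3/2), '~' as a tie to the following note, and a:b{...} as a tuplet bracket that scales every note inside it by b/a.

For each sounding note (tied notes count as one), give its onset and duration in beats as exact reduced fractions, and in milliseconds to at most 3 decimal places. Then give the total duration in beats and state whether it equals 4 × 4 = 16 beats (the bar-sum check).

1) 0.0ms=0b +796.46ms=3/2b
2) 796.46ms=3/2b +796.46ms=3/2b
3) 1592.92ms=3b +265.487ms=1/2b
4) 1858.407ms=7/2b +265.487ms=1/2b
5) 2123.894ms=4b +1061.947ms=2b
6) 3185.841ms=6b +1061.947ms=2b
7) 4247.788ms=8b +707.965ms=4/3b
8) 4955.752ms=28/3b +707.965ms=4/3b
9) 5663.717ms=32/3b +707.965ms=4/3b
10) 6371.681ms=12b +1061.947ms=2b
11) 7433.628ms=14b +1061.947ms=2b
Σ=16b of 16 (113bpm 4/4) — PASS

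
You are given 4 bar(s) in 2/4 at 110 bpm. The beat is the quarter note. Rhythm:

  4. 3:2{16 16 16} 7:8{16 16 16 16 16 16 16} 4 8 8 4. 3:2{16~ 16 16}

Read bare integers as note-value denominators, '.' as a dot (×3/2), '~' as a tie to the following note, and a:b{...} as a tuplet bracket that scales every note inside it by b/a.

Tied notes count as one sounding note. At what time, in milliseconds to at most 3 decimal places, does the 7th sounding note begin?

note 7 onset = 18/7b = 1402.597ms

1. 0.0ms @ 0 + 818.182ms (3/2)
2. 818.182ms @ 3/2 + 90.909ms (1/6)
3. 909.091ms @ 5/3 + 90.909ms (1/6)
4. 1000.0ms @ 11/6 + 90.909ms (1/6)
5. 1090.909ms @ 2 + 155.844ms (2/7)
6. 1246.753ms @ 16/7 + 155.844ms (2/7)
7. 1402.597ms @ 18/7 + 155.844ms (2/7)
8. 1558.442ms @ 20/7 + 155.844ms (2/7)
9. 1714.286ms @ 22/7 + 155.844ms (2/7)
10. 1870.13ms @ 24/7 + 155.844ms (2/7)
11. 2025.974ms @ 26/7 + 155.844ms (2/7)
12. 2181.818ms @ 4 + 545.455ms (1)
13. 2727.273ms @ 5 + 272.727ms (1/2)
14. 3000.0ms @ 11/2 + 272.727ms (1/2)
15. 3272.727ms @ 6 + 818.182ms (3/2)
16. 4090.909ms @ 15/2 + 181.818ms (1/3)
17. 4272.727ms @ 47/6 + 90.909ms (1/6)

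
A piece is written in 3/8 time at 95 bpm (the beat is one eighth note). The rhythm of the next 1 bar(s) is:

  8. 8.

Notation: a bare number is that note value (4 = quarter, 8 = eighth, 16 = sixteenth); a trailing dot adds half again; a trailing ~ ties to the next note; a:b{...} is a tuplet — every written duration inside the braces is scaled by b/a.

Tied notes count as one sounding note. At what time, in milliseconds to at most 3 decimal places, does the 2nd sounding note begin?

note 2 onset = 3/2b = 947.368ms

1. 0.0ms @ 0 + 947.368ms (3/2)
2. 947.368ms @ 3/2 + 947.368ms (3/2)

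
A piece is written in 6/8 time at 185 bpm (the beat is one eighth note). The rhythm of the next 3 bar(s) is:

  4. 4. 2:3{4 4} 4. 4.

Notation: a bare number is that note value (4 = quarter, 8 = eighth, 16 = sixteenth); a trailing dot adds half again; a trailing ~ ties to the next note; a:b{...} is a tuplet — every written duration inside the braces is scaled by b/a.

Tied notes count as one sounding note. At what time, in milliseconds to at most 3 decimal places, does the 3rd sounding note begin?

1. 0.0ms @ 0 + 972.973ms (3)
2. 972.973ms @ 3 + 972.973ms (3)
3. 1945.946ms @ 6 + 972.973ms (3)
4. 2918.919ms @ 9 + 972.973ms (3)
5. 3891.892ms @ 12 + 972.973ms (3)
6. 4864.865ms @ 15 + 972.973ms (3)

note 3 onset = 6b = 1945.946ms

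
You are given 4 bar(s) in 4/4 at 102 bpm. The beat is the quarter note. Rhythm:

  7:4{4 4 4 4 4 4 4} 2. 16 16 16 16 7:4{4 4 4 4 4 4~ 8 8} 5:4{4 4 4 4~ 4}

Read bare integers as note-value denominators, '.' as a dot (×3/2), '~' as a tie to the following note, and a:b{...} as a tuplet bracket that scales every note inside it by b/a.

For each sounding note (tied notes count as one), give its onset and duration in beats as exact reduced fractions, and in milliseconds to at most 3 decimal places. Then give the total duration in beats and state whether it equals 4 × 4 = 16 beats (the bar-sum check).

1) 0.0ms=0b +336.134ms=4/7b
2) 336.134ms=4/7b +336.134ms=4/7b
3) 672.269ms=8/7b +336.134ms=4/7b
4) 1008.403ms=12/7b +336.134ms=4/7b
5) 1344.538ms=16/7b +336.134ms=4/7b
6) 1680.672ms=20/7b +336.134ms=4/7b
7) 2016.807ms=24/7b +336.134ms=4/7b
8) 2352.941ms=4b +1764.706ms=3b
9) 4117.647ms=7b +147.059ms=1/4b
10) 4264.706ms=29/4b +147.059ms=1/4b
11) 4411.765ms=15/2b +147.059ms=1/4b
12) 4558.824ms=31/4b +147.059ms=1/4b
13) 4705.882ms=8b +336.134ms=4/7b
14) 5042.017ms=60/7b +336.134ms=4/7b
15) 5378.151ms=64/7b +336.134ms=4/7b
16) 5714.286ms=68/7b +336.134ms=4/7b
17) 6050.42ms=72/7b +336.134ms=4/7b
18) 6386.555ms=76/7b +504.202ms=6/7b
19) 6890.756ms=82/7b +168.067ms=2/7b
20) 7058.824ms=12b +470.588ms=4/5b
21) 7529.412ms=64/5b +470.588ms=4/5b
22) 8000.0ms=68/5b +470.588ms=4/5b
23) 8470.588ms=72/5b +941.176ms=8/5b
Σ=16b of 16 (102bpm 4/4) — PASS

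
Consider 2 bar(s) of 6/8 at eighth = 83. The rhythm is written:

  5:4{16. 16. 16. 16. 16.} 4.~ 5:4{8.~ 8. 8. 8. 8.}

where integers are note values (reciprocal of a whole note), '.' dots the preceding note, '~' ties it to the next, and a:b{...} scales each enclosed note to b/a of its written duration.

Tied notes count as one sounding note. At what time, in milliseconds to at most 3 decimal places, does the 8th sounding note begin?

note 8 onset = 48/5b = 6939.759ms

1. 0.0ms @ 0 + 433.735ms (3/5)
2. 433.735ms @ 3/5 + 433.735ms (3/5)
3. 867.47ms @ 6/5 + 433.735ms (3/5)
4. 1301.205ms @ 9/5 + 433.735ms (3/5)
5. 1734.94ms @ 12/5 + 433.735ms (3/5)
6. 2168.675ms @ 3 + 3903.614ms (27/5)
7. 6072.289ms @ 42/5 + 867.47ms (6/5)
8. 6939.759ms @ 48/5 + 867.47ms (6/5)
9. 7807.229ms @ 54/5 + 867.47ms (6/5)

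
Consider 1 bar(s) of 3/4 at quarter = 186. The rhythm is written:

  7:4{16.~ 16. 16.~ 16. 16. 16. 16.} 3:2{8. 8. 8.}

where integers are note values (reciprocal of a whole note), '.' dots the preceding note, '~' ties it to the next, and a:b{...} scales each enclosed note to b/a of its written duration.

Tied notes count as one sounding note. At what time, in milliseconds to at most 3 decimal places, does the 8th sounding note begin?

1. 0.0ms @ 0 + 138.249ms (3/7)
2. 138.249ms @ 3/7 + 138.249ms (3/7)
3. 276.498ms @ 6/7 + 69.124ms (3/14)
4. 345.622ms @ 15/14 + 69.124ms (3/14)
5. 414.747ms @ 9/7 + 69.124ms (3/14)
6. 483.871ms @ 3/2 + 161.29ms (1/2)
7. 645.161ms @ 2 + 161.29ms (1/2)
8. 806.452ms @ 5/2 + 161.29ms (1/2)

note 8 onset = 5/2b = 806.452ms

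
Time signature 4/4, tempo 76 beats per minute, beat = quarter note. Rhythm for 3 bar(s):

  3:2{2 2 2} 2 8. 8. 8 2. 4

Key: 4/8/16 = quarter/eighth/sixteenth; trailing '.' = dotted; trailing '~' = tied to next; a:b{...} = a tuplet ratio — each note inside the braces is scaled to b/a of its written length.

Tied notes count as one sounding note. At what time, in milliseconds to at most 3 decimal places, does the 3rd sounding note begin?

1. 0.0ms @ 0 + 1052.632ms (4/3)
2. 1052.632ms @ 4/3 + 1052.632ms (4/3)
3. 2105.263ms @ 8/3 + 1052.632ms (4/3)
4. 3157.895ms @ 4 + 1578.947ms (2)
5. 4736.842ms @ 6 + 592.105ms (3/4)
6. 5328.947ms @ 27/4 + 592.105ms (3/4)
7. 5921.053ms @ 15/2 + 394.737ms (1/2)
8. 6315.789ms @ 8 + 2368.421ms (3)
9. 8684.211ms @ 11 + 789.474ms (1)

note 3 onset = 8/3b = 2105.263ms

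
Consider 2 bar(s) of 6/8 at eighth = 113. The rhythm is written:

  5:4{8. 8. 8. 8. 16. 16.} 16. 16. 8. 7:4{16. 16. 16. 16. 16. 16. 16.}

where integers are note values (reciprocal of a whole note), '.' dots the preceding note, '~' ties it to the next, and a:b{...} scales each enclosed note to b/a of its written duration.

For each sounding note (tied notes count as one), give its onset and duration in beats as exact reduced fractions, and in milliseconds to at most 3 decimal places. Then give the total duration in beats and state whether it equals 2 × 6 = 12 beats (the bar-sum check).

1) 0.0ms=0b +637.168ms=6/5b
2) 637.168ms=6/5b +637.168ms=6/5b
3) 1274.336ms=12/5b +637.168ms=6/5b
4) 1911.504ms=18/5b +637.168ms=6/5b
5) 2548.673ms=24/5b +318.584ms=3/5b
6) 2867.257ms=27/5b +318.584ms=3/5b
7) 3185.841ms=6b +398.23ms=3/4b
8) 3584.071ms=27/4b +398.23ms=3/4b
9) 3982.301ms=15/2b +796.46ms=3/2b
10) 4778.761ms=9b +227.56ms=3/7b
11) 5006.321ms=66/7b +227.56ms=3/7b
12) 5233.881ms=69/7b +227.56ms=3/7b
13) 5461.441ms=72/7b +227.56ms=3/7b
14) 5689.001ms=75/7b +227.56ms=3/7b
15) 5916.561ms=78/7b +227.56ms=3/7b
16) 6144.121ms=81/7b +227.56ms=3/7b
Σ=12b of 12 (113bpm 6/8) — PASS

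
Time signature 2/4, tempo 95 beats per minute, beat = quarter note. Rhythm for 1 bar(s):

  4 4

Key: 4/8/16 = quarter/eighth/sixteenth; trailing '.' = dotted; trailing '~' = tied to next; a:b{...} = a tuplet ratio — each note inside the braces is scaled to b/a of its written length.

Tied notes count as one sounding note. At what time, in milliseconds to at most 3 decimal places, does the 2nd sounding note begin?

1. 0.0ms @ 0 + 631.579ms (1)
2. 631.579ms @ 1 + 631.579ms (1)

note 2 onset = 1b = 631.579ms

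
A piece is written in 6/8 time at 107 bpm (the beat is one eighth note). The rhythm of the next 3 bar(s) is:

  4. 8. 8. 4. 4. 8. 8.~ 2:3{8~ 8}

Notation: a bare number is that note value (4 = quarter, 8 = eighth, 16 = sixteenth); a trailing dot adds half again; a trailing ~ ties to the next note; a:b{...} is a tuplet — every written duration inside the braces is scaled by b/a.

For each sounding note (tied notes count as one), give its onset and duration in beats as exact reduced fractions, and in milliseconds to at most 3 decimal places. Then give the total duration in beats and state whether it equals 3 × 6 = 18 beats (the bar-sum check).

1) 0.0ms=0b +1682.243ms=3b
2) 1682.243ms=3b +841.121ms=3/2b
3) 2523.364ms=9/2b +841.121ms=3/2b
4) 3364.486ms=6b +1682.243ms=3b
5) 5046.729ms=9b +1682.243ms=3b
6) 6728.972ms=12b +841.121ms=3/2b
7) 7570.093ms=27/2b +2523.364ms=9/2b
Σ=18b of 18 (107bpm 6/8) — PASS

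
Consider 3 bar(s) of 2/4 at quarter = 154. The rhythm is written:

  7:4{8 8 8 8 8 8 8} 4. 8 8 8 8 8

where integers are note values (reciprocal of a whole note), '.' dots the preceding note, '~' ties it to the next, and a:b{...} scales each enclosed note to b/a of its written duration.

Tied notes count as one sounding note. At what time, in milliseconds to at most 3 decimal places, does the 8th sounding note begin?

note 8 onset = 2b = 779.221ms

1. 0.0ms @ 0 + 111.317ms (2/7)
2. 111.317ms @ 2/7 + 111.317ms (2/7)
3. 222.635ms @ 4/7 + 111.317ms (2/7)
4. 333.952ms @ 6/7 + 111.317ms (2/7)
5. 445.269ms @ 8/7 + 111.317ms (2/7)
6. 556.586ms @ 10/7 + 111.317ms (2/7)
7. 667.904ms @ 12/7 + 111.317ms (2/7)
8. 779.221ms @ 2 + 584.416ms (3/2)
9. 1363.636ms @ 7/2 + 194.805ms (1/2)
10. 1558.442ms @ 4 + 194.805ms (1/2)
11. 1753.247ms @ 9/2 + 194.805ms (1/2)
12. 1948.052ms @ 5 + 194.805ms (1/2)
13. 2142.857ms @ 11/2 + 194.805ms (1/2)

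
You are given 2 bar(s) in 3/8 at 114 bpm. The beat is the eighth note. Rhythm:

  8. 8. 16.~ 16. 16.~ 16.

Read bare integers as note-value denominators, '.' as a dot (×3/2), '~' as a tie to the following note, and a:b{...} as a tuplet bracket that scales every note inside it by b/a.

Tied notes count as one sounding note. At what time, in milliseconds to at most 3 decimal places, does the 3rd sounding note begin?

note 3 onset = 3b = 1578.947ms

1. 0.0ms @ 0 + 789.474ms (3/2)
2. 789.474ms @ 3/2 + 789.474ms (3/2)
3. 1578.947ms @ 3 + 789.474ms (3/2)
4. 2368.421ms @ 9/2 + 789.474ms (3/2)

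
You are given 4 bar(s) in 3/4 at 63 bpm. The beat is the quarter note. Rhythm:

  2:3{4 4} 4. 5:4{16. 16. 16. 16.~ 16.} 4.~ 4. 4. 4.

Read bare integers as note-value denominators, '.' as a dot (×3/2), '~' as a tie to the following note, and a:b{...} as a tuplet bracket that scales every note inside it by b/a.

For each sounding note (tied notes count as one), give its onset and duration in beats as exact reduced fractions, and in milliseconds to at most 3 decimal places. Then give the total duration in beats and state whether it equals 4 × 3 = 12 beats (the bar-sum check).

1) 0.0ms=0b +1428.571ms=3/2b
2) 1428.571ms=3/2b +1428.571ms=3/2b
3) 2857.143ms=3b +1428.571ms=3/2b
4) 4285.714ms=9/2b +285.714ms=3/10b
5) 4571.429ms=24/5b +285.714ms=3/10b
6) 4857.143ms=51/10b +285.714ms=3/10b
7) 5142.857ms=27/5b +571.429ms=3/5b
8) 5714.286ms=6b +2857.143ms=3b
9) 8571.429ms=9b +1428.571ms=3/2b
10) 10000.0ms=21/2b +1428.571ms=3/2b
Σ=12b of 12 (63bpm 3/4) — PASS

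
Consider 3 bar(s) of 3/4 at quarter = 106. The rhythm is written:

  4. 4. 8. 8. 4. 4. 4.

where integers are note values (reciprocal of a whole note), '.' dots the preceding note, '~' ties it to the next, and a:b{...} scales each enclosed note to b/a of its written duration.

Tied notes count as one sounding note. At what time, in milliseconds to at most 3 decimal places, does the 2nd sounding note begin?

1. 0.0ms @ 0 + 849.057ms (3/2)
2. 849.057ms @ 3/2 + 849.057ms (3/2)
3. 1698.113ms @ 3 + 424.528ms (3/4)
4. 2122.642ms @ 15/4 + 424.528ms (3/4)
5. 2547.17ms @ 9/2 + 849.057ms (3/2)
6. 3396.226ms @ 6 + 849.057ms (3/2)
7. 4245.283ms @ 15/2 + 849.057ms (3/2)

note 2 onset = 3/2b = 849.057ms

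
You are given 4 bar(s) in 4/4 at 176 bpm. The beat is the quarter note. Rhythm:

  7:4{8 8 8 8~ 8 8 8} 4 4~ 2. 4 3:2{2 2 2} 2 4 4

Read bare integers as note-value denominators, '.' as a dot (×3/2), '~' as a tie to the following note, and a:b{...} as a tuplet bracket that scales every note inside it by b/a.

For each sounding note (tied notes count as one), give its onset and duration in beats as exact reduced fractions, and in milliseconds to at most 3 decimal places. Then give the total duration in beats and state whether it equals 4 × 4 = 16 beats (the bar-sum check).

1) 0.0ms=0b +97.403ms=2/7b
2) 97.403ms=2/7b +97.403ms=2/7b
3) 194.805ms=4/7b +97.403ms=2/7b
4) 292.208ms=6/7b +194.805ms=4/7b
5) 487.013ms=10/7b +97.403ms=2/7b
6) 584.416ms=12/7b +97.403ms=2/7b
7) 681.818ms=2b +340.909ms=1b
8) 1022.727ms=3b +1363.636ms=4b
9) 2386.364ms=7b +340.909ms=1b
10) 2727.273ms=8b +454.545ms=4/3b
11) 3181.818ms=28/3b +454.545ms=4/3b
12) 3636.364ms=32/3b +454.545ms=4/3b
13) 4090.909ms=12b +681.818ms=2b
14) 4772.727ms=14b +340.909ms=1b
15) 5113.636ms=15b +340.909ms=1b
Σ=16b of 16 (176bpm 4/4) — PASS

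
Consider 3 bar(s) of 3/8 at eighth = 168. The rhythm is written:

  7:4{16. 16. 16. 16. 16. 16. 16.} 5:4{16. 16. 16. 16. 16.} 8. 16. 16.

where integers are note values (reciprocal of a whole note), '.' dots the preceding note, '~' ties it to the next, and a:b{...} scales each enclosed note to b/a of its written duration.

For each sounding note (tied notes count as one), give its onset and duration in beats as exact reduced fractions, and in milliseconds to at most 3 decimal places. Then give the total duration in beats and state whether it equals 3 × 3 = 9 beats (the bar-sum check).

1) 0.0ms=0b +153.061ms=3/7b
2) 153.061ms=3/7b +153.061ms=3/7b
3) 306.122ms=6/7b +153.061ms=3/7b
4) 459.184ms=9/7b +153.061ms=3/7b
5) 612.245ms=12/7b +153.061ms=3/7b
6) 765.306ms=15/7b +153.061ms=3/7b
7) 918.367ms=18/7b +153.061ms=3/7b
8) 1071.429ms=3b +214.286ms=3/5b
9) 1285.714ms=18/5b +214.286ms=3/5b
10) 1500.0ms=21/5b +214.286ms=3/5b
11) 1714.286ms=24/5b +214.286ms=3/5b
12) 1928.571ms=27/5b +214.286ms=3/5b
13) 2142.857ms=6b +535.714ms=3/2b
14) 2678.571ms=15/2b +267.857ms=3/4b
15) 2946.429ms=33/4b +267.857ms=3/4b
Σ=9b of 9 (168bpm 3/8) — PASS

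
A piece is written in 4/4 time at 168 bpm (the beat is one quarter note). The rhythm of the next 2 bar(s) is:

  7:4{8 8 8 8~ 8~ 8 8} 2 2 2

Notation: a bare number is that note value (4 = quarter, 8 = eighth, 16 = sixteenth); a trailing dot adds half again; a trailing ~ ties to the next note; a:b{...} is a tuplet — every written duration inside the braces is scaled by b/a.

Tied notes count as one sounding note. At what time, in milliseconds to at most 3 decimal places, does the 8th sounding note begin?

1. 0.0ms @ 0 + 102.041ms (2/7)
2. 102.041ms @ 2/7 + 102.041ms (2/7)
3. 204.082ms @ 4/7 + 102.041ms (2/7)
4. 306.122ms @ 6/7 + 306.122ms (6/7)
5. 612.245ms @ 12/7 + 102.041ms (2/7)
6. 714.286ms @ 2 + 714.286ms (2)
7. 1428.571ms @ 4 + 714.286ms (2)
8. 2142.857ms @ 6 + 714.286ms (2)

note 8 onset = 6b = 2142.857ms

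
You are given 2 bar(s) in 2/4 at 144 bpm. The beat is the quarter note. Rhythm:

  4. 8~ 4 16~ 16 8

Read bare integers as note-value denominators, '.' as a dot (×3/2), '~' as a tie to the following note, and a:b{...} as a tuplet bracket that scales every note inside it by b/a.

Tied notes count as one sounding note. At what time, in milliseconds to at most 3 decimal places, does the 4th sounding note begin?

1. 0.0ms @ 0 + 625.0ms (3/2)
2. 625.0ms @ 3/2 + 625.0ms (3/2)
3. 1250.0ms @ 3 + 208.333ms (1/2)
4. 1458.333ms @ 7/2 + 208.333ms (1/2)

note 4 onset = 7/2b = 1458.333ms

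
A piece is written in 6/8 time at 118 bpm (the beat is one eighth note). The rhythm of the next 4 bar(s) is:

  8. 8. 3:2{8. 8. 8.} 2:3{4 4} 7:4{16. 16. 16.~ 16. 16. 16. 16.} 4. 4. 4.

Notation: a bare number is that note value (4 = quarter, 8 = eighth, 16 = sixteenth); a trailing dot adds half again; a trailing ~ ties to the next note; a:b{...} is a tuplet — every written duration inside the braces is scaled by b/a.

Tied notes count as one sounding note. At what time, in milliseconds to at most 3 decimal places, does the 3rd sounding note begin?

note 3 onset = 3b = 1525.424ms

1. 0.0ms @ 0 + 762.712ms (3/2)
2. 762.712ms @ 3/2 + 762.712ms (3/2)
3. 1525.424ms @ 3 + 508.475ms (1)
4. 2033.898ms @ 4 + 508.475ms (1)
5. 2542.373ms @ 5 + 508.475ms (1)
6. 3050.847ms @ 6 + 1525.424ms (3)
7. 4576.271ms @ 9 + 1525.424ms (3)
8. 6101.695ms @ 12 + 217.918ms (3/7)
9. 6319.613ms @ 87/7 + 217.918ms (3/7)
10. 6537.53ms @ 90/7 + 435.835ms (6/7)
11. 6973.366ms @ 96/7 + 217.918ms (3/7)
12. 7191.283ms @ 99/7 + 217.918ms (3/7)
13. 7409.201ms @ 102/7 + 217.918ms (3/7)
14. 7627.119ms @ 15 + 1525.424ms (3)
15. 9152.542ms @ 18 + 1525.424ms (3)
16. 10677.966ms @ 21 + 1525.424ms (3)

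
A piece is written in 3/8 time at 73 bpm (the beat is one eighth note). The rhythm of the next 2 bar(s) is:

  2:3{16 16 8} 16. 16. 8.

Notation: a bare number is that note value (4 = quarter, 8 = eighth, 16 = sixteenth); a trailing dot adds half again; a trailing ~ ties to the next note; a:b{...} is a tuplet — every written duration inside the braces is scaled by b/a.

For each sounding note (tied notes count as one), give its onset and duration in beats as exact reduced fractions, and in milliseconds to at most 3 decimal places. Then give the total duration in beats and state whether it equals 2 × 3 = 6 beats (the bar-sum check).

1) 0.0ms=0b +616.438ms=3/4b
2) 616.438ms=3/4b +616.438ms=3/4b
3) 1232.877ms=3/2b +1232.877ms=3/2b
4) 2465.753ms=3b +616.438ms=3/4b
5) 3082.192ms=15/4b +616.438ms=3/4b
6) 3698.63ms=9/2b +1232.877ms=3/2b
Σ=6b of 6 (73bpm 3/8) — PASS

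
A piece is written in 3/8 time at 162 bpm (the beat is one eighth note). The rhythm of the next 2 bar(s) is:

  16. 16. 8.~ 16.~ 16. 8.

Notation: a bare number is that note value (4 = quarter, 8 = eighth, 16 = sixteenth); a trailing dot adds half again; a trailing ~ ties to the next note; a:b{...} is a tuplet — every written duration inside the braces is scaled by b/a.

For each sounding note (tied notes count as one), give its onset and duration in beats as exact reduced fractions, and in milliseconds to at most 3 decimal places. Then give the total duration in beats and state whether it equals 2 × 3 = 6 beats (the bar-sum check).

1) 0.0ms=0b +277.778ms=3/4b
2) 277.778ms=3/4b +277.778ms=3/4b
3) 555.556ms=3/2b +1111.111ms=3b
4) 1666.667ms=9/2b +555.556ms=3/2b
Σ=6b of 6 (162bpm 3/8) — PASS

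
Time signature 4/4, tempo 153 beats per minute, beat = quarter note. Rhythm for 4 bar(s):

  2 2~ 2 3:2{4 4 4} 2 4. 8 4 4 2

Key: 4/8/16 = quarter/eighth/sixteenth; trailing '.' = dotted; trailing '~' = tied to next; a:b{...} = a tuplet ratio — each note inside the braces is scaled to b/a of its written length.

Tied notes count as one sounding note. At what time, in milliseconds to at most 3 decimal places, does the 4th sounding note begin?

1. 0.0ms @ 0 + 784.314ms (2)
2. 784.314ms @ 2 + 1568.627ms (4)
3. 2352.941ms @ 6 + 261.438ms (2/3)
4. 2614.379ms @ 20/3 + 261.438ms (2/3)
5. 2875.817ms @ 22/3 + 261.438ms (2/3)
6. 3137.255ms @ 8 + 784.314ms (2)
7. 3921.569ms @ 10 + 588.235ms (3/2)
8. 4509.804ms @ 23/2 + 196.078ms (1/2)
9. 4705.882ms @ 12 + 392.157ms (1)
10. 5098.039ms @ 13 + 392.157ms (1)
11. 5490.196ms @ 14 + 784.314ms (2)

note 4 onset = 20/3b = 2614.379ms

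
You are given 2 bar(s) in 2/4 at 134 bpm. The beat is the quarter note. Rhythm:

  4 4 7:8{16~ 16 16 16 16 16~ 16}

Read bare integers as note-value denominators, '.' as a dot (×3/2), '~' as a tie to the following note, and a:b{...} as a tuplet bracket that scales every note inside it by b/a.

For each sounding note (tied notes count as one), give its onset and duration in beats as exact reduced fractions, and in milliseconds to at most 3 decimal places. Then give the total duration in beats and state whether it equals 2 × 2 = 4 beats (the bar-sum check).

1) 0.0ms=0b +447.761ms=1b
2) 447.761ms=1b +447.761ms=1b
3) 895.522ms=2b +255.864ms=4/7b
4) 1151.386ms=18/7b +127.932ms=2/7b
5) 1279.318ms=20/7b +127.932ms=2/7b
6) 1407.249ms=22/7b +127.932ms=2/7b
7) 1535.181ms=24/7b +255.864ms=4/7b
Σ=4b of 4 (134bpm 2/4) — PASS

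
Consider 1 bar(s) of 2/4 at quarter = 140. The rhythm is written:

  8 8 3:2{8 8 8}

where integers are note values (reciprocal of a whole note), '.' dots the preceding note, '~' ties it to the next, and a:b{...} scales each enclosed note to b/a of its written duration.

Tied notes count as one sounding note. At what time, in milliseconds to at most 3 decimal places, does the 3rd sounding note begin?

1. 0.0ms @ 0 + 214.286ms (1/2)
2. 214.286ms @ 1/2 + 214.286ms (1/2)
3. 428.571ms @ 1 + 142.857ms (1/3)
4. 571.429ms @ 4/3 + 142.857ms (1/3)
5. 714.286ms @ 5/3 + 142.857ms (1/3)

note 3 onset = 1b = 428.571ms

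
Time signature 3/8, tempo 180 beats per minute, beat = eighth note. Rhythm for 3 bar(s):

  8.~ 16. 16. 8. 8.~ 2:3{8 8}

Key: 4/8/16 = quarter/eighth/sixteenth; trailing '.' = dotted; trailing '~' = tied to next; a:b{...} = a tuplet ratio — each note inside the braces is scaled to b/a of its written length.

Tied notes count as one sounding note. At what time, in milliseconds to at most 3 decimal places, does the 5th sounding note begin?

1. 0.0ms @ 0 + 750.0ms (9/4)
2. 750.0ms @ 9/4 + 250.0ms (3/4)
3. 1000.0ms @ 3 + 500.0ms (3/2)
4. 1500.0ms @ 9/2 + 1000.0ms (3)
5. 2500.0ms @ 15/2 + 500.0ms (3/2)

note 5 onset = 15/2b = 2500.0ms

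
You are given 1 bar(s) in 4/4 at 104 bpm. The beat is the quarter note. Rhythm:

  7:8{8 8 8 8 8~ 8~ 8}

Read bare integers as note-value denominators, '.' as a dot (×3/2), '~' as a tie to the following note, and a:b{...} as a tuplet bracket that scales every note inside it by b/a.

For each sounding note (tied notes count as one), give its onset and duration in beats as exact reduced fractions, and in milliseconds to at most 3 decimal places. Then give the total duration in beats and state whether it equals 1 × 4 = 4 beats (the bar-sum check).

1) 0.0ms=0b +329.67ms=4/7b
2) 329.67ms=4/7b +329.67ms=4/7b
3) 659.341ms=8/7b +329.67ms=4/7b
4) 989.011ms=12/7b +329.67ms=4/7b
5) 1318.681ms=16/7b +989.011ms=12/7b
Σ=4b of 4 (104bpm 4/4) — PASS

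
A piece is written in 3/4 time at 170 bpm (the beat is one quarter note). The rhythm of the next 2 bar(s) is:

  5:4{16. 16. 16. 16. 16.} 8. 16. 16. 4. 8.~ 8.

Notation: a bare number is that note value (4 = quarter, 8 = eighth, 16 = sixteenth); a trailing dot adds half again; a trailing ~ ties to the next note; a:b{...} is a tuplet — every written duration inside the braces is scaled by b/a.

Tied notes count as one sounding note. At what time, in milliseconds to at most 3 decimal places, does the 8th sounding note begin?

1. 0.0ms @ 0 + 105.882ms (3/10)
2. 105.882ms @ 3/10 + 105.882ms (3/10)
3. 211.765ms @ 3/5 + 105.882ms (3/10)
4. 317.647ms @ 9/10 + 105.882ms (3/10)
5. 423.529ms @ 6/5 + 105.882ms (3/10)
6. 529.412ms @ 3/2 + 264.706ms (3/4)
7. 794.118ms @ 9/4 + 132.353ms (3/8)
8. 926.471ms @ 21/8 + 132.353ms (3/8)
9. 1058.824ms @ 3 + 529.412ms (3/2)
10. 1588.235ms @ 9/2 + 529.412ms (3/2)

note 8 onset = 21/8b = 926.471ms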